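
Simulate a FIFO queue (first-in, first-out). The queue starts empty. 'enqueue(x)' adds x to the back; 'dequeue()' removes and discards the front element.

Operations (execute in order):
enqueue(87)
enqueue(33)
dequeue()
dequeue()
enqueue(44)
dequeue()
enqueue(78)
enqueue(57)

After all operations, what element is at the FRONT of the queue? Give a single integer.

Answer: 78

Derivation:
enqueue(87): queue = [87]
enqueue(33): queue = [87, 33]
dequeue(): queue = [33]
dequeue(): queue = []
enqueue(44): queue = [44]
dequeue(): queue = []
enqueue(78): queue = [78]
enqueue(57): queue = [78, 57]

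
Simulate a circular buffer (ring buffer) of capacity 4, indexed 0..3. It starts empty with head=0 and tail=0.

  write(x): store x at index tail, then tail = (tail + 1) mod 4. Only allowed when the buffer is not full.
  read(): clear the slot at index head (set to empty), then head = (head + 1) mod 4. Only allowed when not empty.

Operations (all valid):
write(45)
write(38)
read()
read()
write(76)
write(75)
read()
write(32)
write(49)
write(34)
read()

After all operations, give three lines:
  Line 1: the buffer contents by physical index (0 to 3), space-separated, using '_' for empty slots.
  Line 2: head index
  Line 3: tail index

Answer: 32 49 34 _
0
3

Derivation:
write(45): buf=[45 _ _ _], head=0, tail=1, size=1
write(38): buf=[45 38 _ _], head=0, tail=2, size=2
read(): buf=[_ 38 _ _], head=1, tail=2, size=1
read(): buf=[_ _ _ _], head=2, tail=2, size=0
write(76): buf=[_ _ 76 _], head=2, tail=3, size=1
write(75): buf=[_ _ 76 75], head=2, tail=0, size=2
read(): buf=[_ _ _ 75], head=3, tail=0, size=1
write(32): buf=[32 _ _ 75], head=3, tail=1, size=2
write(49): buf=[32 49 _ 75], head=3, tail=2, size=3
write(34): buf=[32 49 34 75], head=3, tail=3, size=4
read(): buf=[32 49 34 _], head=0, tail=3, size=3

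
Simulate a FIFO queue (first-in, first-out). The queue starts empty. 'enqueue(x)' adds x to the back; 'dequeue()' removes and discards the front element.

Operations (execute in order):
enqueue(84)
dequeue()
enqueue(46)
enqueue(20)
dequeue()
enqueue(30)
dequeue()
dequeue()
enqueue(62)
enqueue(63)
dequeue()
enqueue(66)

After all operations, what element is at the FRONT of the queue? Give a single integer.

Answer: 63

Derivation:
enqueue(84): queue = [84]
dequeue(): queue = []
enqueue(46): queue = [46]
enqueue(20): queue = [46, 20]
dequeue(): queue = [20]
enqueue(30): queue = [20, 30]
dequeue(): queue = [30]
dequeue(): queue = []
enqueue(62): queue = [62]
enqueue(63): queue = [62, 63]
dequeue(): queue = [63]
enqueue(66): queue = [63, 66]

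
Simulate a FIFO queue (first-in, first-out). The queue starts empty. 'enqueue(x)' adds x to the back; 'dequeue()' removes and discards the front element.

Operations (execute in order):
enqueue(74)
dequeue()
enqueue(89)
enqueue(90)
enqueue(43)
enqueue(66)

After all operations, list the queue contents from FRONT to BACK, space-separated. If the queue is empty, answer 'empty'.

Answer: 89 90 43 66

Derivation:
enqueue(74): [74]
dequeue(): []
enqueue(89): [89]
enqueue(90): [89, 90]
enqueue(43): [89, 90, 43]
enqueue(66): [89, 90, 43, 66]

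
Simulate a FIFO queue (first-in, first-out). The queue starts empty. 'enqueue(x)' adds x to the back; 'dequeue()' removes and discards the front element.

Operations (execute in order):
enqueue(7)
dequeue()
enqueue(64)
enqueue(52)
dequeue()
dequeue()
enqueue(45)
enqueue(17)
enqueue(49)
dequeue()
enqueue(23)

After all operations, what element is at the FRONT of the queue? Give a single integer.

enqueue(7): queue = [7]
dequeue(): queue = []
enqueue(64): queue = [64]
enqueue(52): queue = [64, 52]
dequeue(): queue = [52]
dequeue(): queue = []
enqueue(45): queue = [45]
enqueue(17): queue = [45, 17]
enqueue(49): queue = [45, 17, 49]
dequeue(): queue = [17, 49]
enqueue(23): queue = [17, 49, 23]

Answer: 17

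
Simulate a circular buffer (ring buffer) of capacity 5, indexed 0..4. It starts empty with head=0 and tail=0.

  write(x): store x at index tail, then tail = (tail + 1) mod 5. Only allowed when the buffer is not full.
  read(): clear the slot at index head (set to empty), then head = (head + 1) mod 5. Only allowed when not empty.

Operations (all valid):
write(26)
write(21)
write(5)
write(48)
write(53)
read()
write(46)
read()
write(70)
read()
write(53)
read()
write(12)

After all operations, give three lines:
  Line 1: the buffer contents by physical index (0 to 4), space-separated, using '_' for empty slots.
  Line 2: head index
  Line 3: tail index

Answer: 46 70 53 12 53
4
4

Derivation:
write(26): buf=[26 _ _ _ _], head=0, tail=1, size=1
write(21): buf=[26 21 _ _ _], head=0, tail=2, size=2
write(5): buf=[26 21 5 _ _], head=0, tail=3, size=3
write(48): buf=[26 21 5 48 _], head=0, tail=4, size=4
write(53): buf=[26 21 5 48 53], head=0, tail=0, size=5
read(): buf=[_ 21 5 48 53], head=1, tail=0, size=4
write(46): buf=[46 21 5 48 53], head=1, tail=1, size=5
read(): buf=[46 _ 5 48 53], head=2, tail=1, size=4
write(70): buf=[46 70 5 48 53], head=2, tail=2, size=5
read(): buf=[46 70 _ 48 53], head=3, tail=2, size=4
write(53): buf=[46 70 53 48 53], head=3, tail=3, size=5
read(): buf=[46 70 53 _ 53], head=4, tail=3, size=4
write(12): buf=[46 70 53 12 53], head=4, tail=4, size=5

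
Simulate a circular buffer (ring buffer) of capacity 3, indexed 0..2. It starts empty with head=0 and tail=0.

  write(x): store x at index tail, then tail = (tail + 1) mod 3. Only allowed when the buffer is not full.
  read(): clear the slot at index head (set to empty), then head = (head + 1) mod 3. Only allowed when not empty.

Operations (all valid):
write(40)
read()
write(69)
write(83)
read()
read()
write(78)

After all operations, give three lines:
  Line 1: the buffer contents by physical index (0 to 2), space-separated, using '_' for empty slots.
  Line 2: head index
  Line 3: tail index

Answer: 78 _ _
0
1

Derivation:
write(40): buf=[40 _ _], head=0, tail=1, size=1
read(): buf=[_ _ _], head=1, tail=1, size=0
write(69): buf=[_ 69 _], head=1, tail=2, size=1
write(83): buf=[_ 69 83], head=1, tail=0, size=2
read(): buf=[_ _ 83], head=2, tail=0, size=1
read(): buf=[_ _ _], head=0, tail=0, size=0
write(78): buf=[78 _ _], head=0, tail=1, size=1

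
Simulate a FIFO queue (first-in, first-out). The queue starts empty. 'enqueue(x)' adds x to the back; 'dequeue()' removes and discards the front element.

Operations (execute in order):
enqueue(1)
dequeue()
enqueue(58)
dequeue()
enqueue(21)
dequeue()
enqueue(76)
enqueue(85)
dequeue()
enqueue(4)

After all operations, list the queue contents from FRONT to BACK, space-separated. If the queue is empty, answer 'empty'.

Answer: 85 4

Derivation:
enqueue(1): [1]
dequeue(): []
enqueue(58): [58]
dequeue(): []
enqueue(21): [21]
dequeue(): []
enqueue(76): [76]
enqueue(85): [76, 85]
dequeue(): [85]
enqueue(4): [85, 4]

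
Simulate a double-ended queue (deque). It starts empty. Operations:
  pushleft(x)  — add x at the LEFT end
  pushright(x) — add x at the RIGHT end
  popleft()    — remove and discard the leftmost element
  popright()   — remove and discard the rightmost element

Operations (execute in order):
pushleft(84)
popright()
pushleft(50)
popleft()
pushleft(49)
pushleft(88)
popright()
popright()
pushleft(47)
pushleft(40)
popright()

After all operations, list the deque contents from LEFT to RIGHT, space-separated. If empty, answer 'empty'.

Answer: 40

Derivation:
pushleft(84): [84]
popright(): []
pushleft(50): [50]
popleft(): []
pushleft(49): [49]
pushleft(88): [88, 49]
popright(): [88]
popright(): []
pushleft(47): [47]
pushleft(40): [40, 47]
popright(): [40]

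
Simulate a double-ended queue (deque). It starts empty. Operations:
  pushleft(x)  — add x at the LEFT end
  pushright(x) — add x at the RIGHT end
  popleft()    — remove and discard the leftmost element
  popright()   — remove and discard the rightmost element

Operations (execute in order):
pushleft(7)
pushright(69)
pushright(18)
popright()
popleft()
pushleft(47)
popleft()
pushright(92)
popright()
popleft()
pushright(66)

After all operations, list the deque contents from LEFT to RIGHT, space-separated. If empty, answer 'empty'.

Answer: 66

Derivation:
pushleft(7): [7]
pushright(69): [7, 69]
pushright(18): [7, 69, 18]
popright(): [7, 69]
popleft(): [69]
pushleft(47): [47, 69]
popleft(): [69]
pushright(92): [69, 92]
popright(): [69]
popleft(): []
pushright(66): [66]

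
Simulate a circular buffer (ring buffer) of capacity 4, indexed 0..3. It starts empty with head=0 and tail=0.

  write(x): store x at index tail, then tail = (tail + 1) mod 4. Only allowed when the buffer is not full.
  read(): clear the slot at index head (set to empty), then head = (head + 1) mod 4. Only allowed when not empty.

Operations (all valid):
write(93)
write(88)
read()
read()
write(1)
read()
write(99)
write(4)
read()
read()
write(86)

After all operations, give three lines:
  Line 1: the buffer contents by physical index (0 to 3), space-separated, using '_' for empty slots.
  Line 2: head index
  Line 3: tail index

Answer: _ 86 _ _
1
2

Derivation:
write(93): buf=[93 _ _ _], head=0, tail=1, size=1
write(88): buf=[93 88 _ _], head=0, tail=2, size=2
read(): buf=[_ 88 _ _], head=1, tail=2, size=1
read(): buf=[_ _ _ _], head=2, tail=2, size=0
write(1): buf=[_ _ 1 _], head=2, tail=3, size=1
read(): buf=[_ _ _ _], head=3, tail=3, size=0
write(99): buf=[_ _ _ 99], head=3, tail=0, size=1
write(4): buf=[4 _ _ 99], head=3, tail=1, size=2
read(): buf=[4 _ _ _], head=0, tail=1, size=1
read(): buf=[_ _ _ _], head=1, tail=1, size=0
write(86): buf=[_ 86 _ _], head=1, tail=2, size=1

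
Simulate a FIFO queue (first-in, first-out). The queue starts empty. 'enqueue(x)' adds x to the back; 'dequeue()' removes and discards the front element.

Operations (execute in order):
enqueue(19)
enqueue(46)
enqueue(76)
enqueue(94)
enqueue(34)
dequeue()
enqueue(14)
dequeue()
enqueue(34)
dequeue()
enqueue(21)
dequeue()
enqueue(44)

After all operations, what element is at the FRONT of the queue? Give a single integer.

enqueue(19): queue = [19]
enqueue(46): queue = [19, 46]
enqueue(76): queue = [19, 46, 76]
enqueue(94): queue = [19, 46, 76, 94]
enqueue(34): queue = [19, 46, 76, 94, 34]
dequeue(): queue = [46, 76, 94, 34]
enqueue(14): queue = [46, 76, 94, 34, 14]
dequeue(): queue = [76, 94, 34, 14]
enqueue(34): queue = [76, 94, 34, 14, 34]
dequeue(): queue = [94, 34, 14, 34]
enqueue(21): queue = [94, 34, 14, 34, 21]
dequeue(): queue = [34, 14, 34, 21]
enqueue(44): queue = [34, 14, 34, 21, 44]

Answer: 34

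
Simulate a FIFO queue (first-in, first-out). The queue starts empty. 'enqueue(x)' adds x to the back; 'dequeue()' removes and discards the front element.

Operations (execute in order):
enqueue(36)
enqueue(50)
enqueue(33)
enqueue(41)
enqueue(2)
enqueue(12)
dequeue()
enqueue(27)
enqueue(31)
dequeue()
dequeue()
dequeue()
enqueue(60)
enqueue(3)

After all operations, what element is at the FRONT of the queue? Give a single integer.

enqueue(36): queue = [36]
enqueue(50): queue = [36, 50]
enqueue(33): queue = [36, 50, 33]
enqueue(41): queue = [36, 50, 33, 41]
enqueue(2): queue = [36, 50, 33, 41, 2]
enqueue(12): queue = [36, 50, 33, 41, 2, 12]
dequeue(): queue = [50, 33, 41, 2, 12]
enqueue(27): queue = [50, 33, 41, 2, 12, 27]
enqueue(31): queue = [50, 33, 41, 2, 12, 27, 31]
dequeue(): queue = [33, 41, 2, 12, 27, 31]
dequeue(): queue = [41, 2, 12, 27, 31]
dequeue(): queue = [2, 12, 27, 31]
enqueue(60): queue = [2, 12, 27, 31, 60]
enqueue(3): queue = [2, 12, 27, 31, 60, 3]

Answer: 2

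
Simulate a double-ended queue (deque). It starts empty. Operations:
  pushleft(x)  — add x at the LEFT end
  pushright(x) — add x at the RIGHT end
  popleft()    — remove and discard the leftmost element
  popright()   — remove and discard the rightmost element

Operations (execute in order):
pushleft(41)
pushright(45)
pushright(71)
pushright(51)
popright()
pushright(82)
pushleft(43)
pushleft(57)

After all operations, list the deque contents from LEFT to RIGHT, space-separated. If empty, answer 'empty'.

pushleft(41): [41]
pushright(45): [41, 45]
pushright(71): [41, 45, 71]
pushright(51): [41, 45, 71, 51]
popright(): [41, 45, 71]
pushright(82): [41, 45, 71, 82]
pushleft(43): [43, 41, 45, 71, 82]
pushleft(57): [57, 43, 41, 45, 71, 82]

Answer: 57 43 41 45 71 82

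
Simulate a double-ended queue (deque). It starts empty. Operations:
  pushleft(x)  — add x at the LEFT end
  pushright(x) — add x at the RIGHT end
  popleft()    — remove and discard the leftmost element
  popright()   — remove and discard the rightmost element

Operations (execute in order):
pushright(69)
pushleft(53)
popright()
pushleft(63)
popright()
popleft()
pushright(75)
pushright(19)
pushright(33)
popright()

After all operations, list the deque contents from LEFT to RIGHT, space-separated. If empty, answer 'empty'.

pushright(69): [69]
pushleft(53): [53, 69]
popright(): [53]
pushleft(63): [63, 53]
popright(): [63]
popleft(): []
pushright(75): [75]
pushright(19): [75, 19]
pushright(33): [75, 19, 33]
popright(): [75, 19]

Answer: 75 19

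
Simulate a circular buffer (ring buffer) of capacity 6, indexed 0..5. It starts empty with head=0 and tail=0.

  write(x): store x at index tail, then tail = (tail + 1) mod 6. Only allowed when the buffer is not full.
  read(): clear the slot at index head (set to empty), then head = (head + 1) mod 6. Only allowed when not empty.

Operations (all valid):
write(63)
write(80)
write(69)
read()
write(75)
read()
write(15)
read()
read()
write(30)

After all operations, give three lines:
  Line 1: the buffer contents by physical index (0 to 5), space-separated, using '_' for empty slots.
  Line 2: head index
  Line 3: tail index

Answer: _ _ _ _ 15 30
4
0

Derivation:
write(63): buf=[63 _ _ _ _ _], head=0, tail=1, size=1
write(80): buf=[63 80 _ _ _ _], head=0, tail=2, size=2
write(69): buf=[63 80 69 _ _ _], head=0, tail=3, size=3
read(): buf=[_ 80 69 _ _ _], head=1, tail=3, size=2
write(75): buf=[_ 80 69 75 _ _], head=1, tail=4, size=3
read(): buf=[_ _ 69 75 _ _], head=2, tail=4, size=2
write(15): buf=[_ _ 69 75 15 _], head=2, tail=5, size=3
read(): buf=[_ _ _ 75 15 _], head=3, tail=5, size=2
read(): buf=[_ _ _ _ 15 _], head=4, tail=5, size=1
write(30): buf=[_ _ _ _ 15 30], head=4, tail=0, size=2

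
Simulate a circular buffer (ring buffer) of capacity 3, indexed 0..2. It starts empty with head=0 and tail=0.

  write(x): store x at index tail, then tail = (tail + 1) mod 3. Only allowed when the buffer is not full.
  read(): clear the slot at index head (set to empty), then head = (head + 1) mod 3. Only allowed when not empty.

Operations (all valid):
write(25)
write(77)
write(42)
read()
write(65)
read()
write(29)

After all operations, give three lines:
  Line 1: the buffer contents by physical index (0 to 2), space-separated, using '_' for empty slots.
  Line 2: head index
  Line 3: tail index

write(25): buf=[25 _ _], head=0, tail=1, size=1
write(77): buf=[25 77 _], head=0, tail=2, size=2
write(42): buf=[25 77 42], head=0, tail=0, size=3
read(): buf=[_ 77 42], head=1, tail=0, size=2
write(65): buf=[65 77 42], head=1, tail=1, size=3
read(): buf=[65 _ 42], head=2, tail=1, size=2
write(29): buf=[65 29 42], head=2, tail=2, size=3

Answer: 65 29 42
2
2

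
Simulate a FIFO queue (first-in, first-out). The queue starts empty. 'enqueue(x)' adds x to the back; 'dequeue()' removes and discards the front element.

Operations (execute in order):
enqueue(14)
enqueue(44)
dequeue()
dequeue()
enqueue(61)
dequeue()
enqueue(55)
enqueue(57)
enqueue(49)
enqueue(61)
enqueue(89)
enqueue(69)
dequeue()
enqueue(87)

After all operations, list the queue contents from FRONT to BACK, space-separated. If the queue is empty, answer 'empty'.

enqueue(14): [14]
enqueue(44): [14, 44]
dequeue(): [44]
dequeue(): []
enqueue(61): [61]
dequeue(): []
enqueue(55): [55]
enqueue(57): [55, 57]
enqueue(49): [55, 57, 49]
enqueue(61): [55, 57, 49, 61]
enqueue(89): [55, 57, 49, 61, 89]
enqueue(69): [55, 57, 49, 61, 89, 69]
dequeue(): [57, 49, 61, 89, 69]
enqueue(87): [57, 49, 61, 89, 69, 87]

Answer: 57 49 61 89 69 87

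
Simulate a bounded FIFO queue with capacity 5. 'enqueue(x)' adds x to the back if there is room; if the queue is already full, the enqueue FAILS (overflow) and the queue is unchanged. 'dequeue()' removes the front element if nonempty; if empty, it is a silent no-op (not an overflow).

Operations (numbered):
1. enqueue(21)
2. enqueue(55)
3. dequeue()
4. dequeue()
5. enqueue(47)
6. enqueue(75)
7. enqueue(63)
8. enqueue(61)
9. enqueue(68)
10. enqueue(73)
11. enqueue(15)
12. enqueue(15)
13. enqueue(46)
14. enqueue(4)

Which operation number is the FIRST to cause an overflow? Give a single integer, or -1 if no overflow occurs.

Answer: 10

Derivation:
1. enqueue(21): size=1
2. enqueue(55): size=2
3. dequeue(): size=1
4. dequeue(): size=0
5. enqueue(47): size=1
6. enqueue(75): size=2
7. enqueue(63): size=3
8. enqueue(61): size=4
9. enqueue(68): size=5
10. enqueue(73): size=5=cap → OVERFLOW (fail)
11. enqueue(15): size=5=cap → OVERFLOW (fail)
12. enqueue(15): size=5=cap → OVERFLOW (fail)
13. enqueue(46): size=5=cap → OVERFLOW (fail)
14. enqueue(4): size=5=cap → OVERFLOW (fail)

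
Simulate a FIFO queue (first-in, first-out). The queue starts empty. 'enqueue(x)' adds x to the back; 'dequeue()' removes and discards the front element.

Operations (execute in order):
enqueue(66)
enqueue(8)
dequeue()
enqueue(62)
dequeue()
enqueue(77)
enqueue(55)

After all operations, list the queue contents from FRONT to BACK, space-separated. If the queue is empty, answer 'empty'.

Answer: 62 77 55

Derivation:
enqueue(66): [66]
enqueue(8): [66, 8]
dequeue(): [8]
enqueue(62): [8, 62]
dequeue(): [62]
enqueue(77): [62, 77]
enqueue(55): [62, 77, 55]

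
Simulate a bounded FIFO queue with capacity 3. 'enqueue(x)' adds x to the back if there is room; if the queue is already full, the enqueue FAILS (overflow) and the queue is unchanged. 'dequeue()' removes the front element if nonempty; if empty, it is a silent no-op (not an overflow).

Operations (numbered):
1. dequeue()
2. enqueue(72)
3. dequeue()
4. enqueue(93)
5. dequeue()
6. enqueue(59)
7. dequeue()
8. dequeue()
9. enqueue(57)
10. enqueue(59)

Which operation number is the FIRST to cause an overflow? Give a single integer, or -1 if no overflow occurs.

Answer: -1

Derivation:
1. dequeue(): empty, no-op, size=0
2. enqueue(72): size=1
3. dequeue(): size=0
4. enqueue(93): size=1
5. dequeue(): size=0
6. enqueue(59): size=1
7. dequeue(): size=0
8. dequeue(): empty, no-op, size=0
9. enqueue(57): size=1
10. enqueue(59): size=2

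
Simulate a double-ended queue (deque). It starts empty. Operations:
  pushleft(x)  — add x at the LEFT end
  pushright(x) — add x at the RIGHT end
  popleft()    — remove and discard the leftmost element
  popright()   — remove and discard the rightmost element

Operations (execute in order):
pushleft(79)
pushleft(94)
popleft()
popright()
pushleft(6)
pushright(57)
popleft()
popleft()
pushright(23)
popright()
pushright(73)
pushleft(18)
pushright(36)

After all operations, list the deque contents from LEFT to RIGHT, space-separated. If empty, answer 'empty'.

pushleft(79): [79]
pushleft(94): [94, 79]
popleft(): [79]
popright(): []
pushleft(6): [6]
pushright(57): [6, 57]
popleft(): [57]
popleft(): []
pushright(23): [23]
popright(): []
pushright(73): [73]
pushleft(18): [18, 73]
pushright(36): [18, 73, 36]

Answer: 18 73 36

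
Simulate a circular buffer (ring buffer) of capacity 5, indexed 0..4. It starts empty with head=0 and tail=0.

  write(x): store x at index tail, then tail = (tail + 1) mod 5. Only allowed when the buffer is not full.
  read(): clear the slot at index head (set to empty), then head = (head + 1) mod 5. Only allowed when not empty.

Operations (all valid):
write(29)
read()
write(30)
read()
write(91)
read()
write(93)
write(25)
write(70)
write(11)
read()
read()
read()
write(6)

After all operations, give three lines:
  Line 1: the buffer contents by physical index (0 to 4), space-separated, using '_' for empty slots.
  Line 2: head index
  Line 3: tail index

write(29): buf=[29 _ _ _ _], head=0, tail=1, size=1
read(): buf=[_ _ _ _ _], head=1, tail=1, size=0
write(30): buf=[_ 30 _ _ _], head=1, tail=2, size=1
read(): buf=[_ _ _ _ _], head=2, tail=2, size=0
write(91): buf=[_ _ 91 _ _], head=2, tail=3, size=1
read(): buf=[_ _ _ _ _], head=3, tail=3, size=0
write(93): buf=[_ _ _ 93 _], head=3, tail=4, size=1
write(25): buf=[_ _ _ 93 25], head=3, tail=0, size=2
write(70): buf=[70 _ _ 93 25], head=3, tail=1, size=3
write(11): buf=[70 11 _ 93 25], head=3, tail=2, size=4
read(): buf=[70 11 _ _ 25], head=4, tail=2, size=3
read(): buf=[70 11 _ _ _], head=0, tail=2, size=2
read(): buf=[_ 11 _ _ _], head=1, tail=2, size=1
write(6): buf=[_ 11 6 _ _], head=1, tail=3, size=2

Answer: _ 11 6 _ _
1
3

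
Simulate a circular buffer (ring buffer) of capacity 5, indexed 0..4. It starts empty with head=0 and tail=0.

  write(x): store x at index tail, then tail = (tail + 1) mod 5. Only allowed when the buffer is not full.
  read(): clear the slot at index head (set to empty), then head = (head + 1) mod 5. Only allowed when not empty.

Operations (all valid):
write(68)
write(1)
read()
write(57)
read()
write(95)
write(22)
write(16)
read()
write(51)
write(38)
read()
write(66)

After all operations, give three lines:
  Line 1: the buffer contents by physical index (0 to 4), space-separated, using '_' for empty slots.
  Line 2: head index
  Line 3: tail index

Answer: 16 51 38 66 22
4
4

Derivation:
write(68): buf=[68 _ _ _ _], head=0, tail=1, size=1
write(1): buf=[68 1 _ _ _], head=0, tail=2, size=2
read(): buf=[_ 1 _ _ _], head=1, tail=2, size=1
write(57): buf=[_ 1 57 _ _], head=1, tail=3, size=2
read(): buf=[_ _ 57 _ _], head=2, tail=3, size=1
write(95): buf=[_ _ 57 95 _], head=2, tail=4, size=2
write(22): buf=[_ _ 57 95 22], head=2, tail=0, size=3
write(16): buf=[16 _ 57 95 22], head=2, tail=1, size=4
read(): buf=[16 _ _ 95 22], head=3, tail=1, size=3
write(51): buf=[16 51 _ 95 22], head=3, tail=2, size=4
write(38): buf=[16 51 38 95 22], head=3, tail=3, size=5
read(): buf=[16 51 38 _ 22], head=4, tail=3, size=4
write(66): buf=[16 51 38 66 22], head=4, tail=4, size=5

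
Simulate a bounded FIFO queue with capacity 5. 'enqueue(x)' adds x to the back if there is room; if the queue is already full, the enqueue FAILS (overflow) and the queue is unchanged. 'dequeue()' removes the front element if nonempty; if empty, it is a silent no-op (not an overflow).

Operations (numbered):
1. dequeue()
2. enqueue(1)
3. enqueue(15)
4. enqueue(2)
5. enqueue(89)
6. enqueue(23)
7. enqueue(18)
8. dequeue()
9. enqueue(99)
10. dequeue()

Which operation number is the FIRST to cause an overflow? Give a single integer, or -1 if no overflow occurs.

Answer: 7

Derivation:
1. dequeue(): empty, no-op, size=0
2. enqueue(1): size=1
3. enqueue(15): size=2
4. enqueue(2): size=3
5. enqueue(89): size=4
6. enqueue(23): size=5
7. enqueue(18): size=5=cap → OVERFLOW (fail)
8. dequeue(): size=4
9. enqueue(99): size=5
10. dequeue(): size=4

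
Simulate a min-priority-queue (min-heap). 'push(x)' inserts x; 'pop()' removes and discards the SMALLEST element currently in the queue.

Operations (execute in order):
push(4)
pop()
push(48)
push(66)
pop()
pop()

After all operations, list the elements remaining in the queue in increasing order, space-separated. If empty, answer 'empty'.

push(4): heap contents = [4]
pop() → 4: heap contents = []
push(48): heap contents = [48]
push(66): heap contents = [48, 66]
pop() → 48: heap contents = [66]
pop() → 66: heap contents = []

Answer: empty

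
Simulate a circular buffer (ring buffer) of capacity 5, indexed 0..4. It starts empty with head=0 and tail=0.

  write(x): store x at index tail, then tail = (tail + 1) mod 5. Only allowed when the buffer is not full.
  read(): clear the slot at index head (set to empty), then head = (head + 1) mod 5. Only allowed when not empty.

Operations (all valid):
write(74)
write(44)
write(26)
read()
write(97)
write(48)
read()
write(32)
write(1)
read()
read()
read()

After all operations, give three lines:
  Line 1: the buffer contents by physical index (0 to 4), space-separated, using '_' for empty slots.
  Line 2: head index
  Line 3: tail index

Answer: 32 1 _ _ _
0
2

Derivation:
write(74): buf=[74 _ _ _ _], head=0, tail=1, size=1
write(44): buf=[74 44 _ _ _], head=0, tail=2, size=2
write(26): buf=[74 44 26 _ _], head=0, tail=3, size=3
read(): buf=[_ 44 26 _ _], head=1, tail=3, size=2
write(97): buf=[_ 44 26 97 _], head=1, tail=4, size=3
write(48): buf=[_ 44 26 97 48], head=1, tail=0, size=4
read(): buf=[_ _ 26 97 48], head=2, tail=0, size=3
write(32): buf=[32 _ 26 97 48], head=2, tail=1, size=4
write(1): buf=[32 1 26 97 48], head=2, tail=2, size=5
read(): buf=[32 1 _ 97 48], head=3, tail=2, size=4
read(): buf=[32 1 _ _ 48], head=4, tail=2, size=3
read(): buf=[32 1 _ _ _], head=0, tail=2, size=2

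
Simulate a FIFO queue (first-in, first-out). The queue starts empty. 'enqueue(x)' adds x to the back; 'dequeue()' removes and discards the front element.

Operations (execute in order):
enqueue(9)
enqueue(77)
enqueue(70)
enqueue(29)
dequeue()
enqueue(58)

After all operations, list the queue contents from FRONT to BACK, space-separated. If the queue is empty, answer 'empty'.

enqueue(9): [9]
enqueue(77): [9, 77]
enqueue(70): [9, 77, 70]
enqueue(29): [9, 77, 70, 29]
dequeue(): [77, 70, 29]
enqueue(58): [77, 70, 29, 58]

Answer: 77 70 29 58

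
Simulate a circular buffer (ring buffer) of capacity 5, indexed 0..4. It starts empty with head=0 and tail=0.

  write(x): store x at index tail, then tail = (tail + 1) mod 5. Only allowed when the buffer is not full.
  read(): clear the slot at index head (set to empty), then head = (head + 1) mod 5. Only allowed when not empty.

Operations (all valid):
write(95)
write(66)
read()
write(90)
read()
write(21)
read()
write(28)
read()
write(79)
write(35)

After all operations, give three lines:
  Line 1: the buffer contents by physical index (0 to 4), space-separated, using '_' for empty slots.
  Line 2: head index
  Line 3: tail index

write(95): buf=[95 _ _ _ _], head=0, tail=1, size=1
write(66): buf=[95 66 _ _ _], head=0, tail=2, size=2
read(): buf=[_ 66 _ _ _], head=1, tail=2, size=1
write(90): buf=[_ 66 90 _ _], head=1, tail=3, size=2
read(): buf=[_ _ 90 _ _], head=2, tail=3, size=1
write(21): buf=[_ _ 90 21 _], head=2, tail=4, size=2
read(): buf=[_ _ _ 21 _], head=3, tail=4, size=1
write(28): buf=[_ _ _ 21 28], head=3, tail=0, size=2
read(): buf=[_ _ _ _ 28], head=4, tail=0, size=1
write(79): buf=[79 _ _ _ 28], head=4, tail=1, size=2
write(35): buf=[79 35 _ _ 28], head=4, tail=2, size=3

Answer: 79 35 _ _ 28
4
2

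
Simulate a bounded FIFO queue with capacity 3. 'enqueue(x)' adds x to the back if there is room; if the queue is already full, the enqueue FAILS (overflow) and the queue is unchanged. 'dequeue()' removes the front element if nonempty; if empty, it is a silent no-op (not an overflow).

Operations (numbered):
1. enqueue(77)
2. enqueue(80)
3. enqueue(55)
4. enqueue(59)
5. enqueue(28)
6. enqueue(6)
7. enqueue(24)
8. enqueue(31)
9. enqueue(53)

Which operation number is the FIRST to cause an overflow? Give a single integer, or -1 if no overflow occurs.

Answer: 4

Derivation:
1. enqueue(77): size=1
2. enqueue(80): size=2
3. enqueue(55): size=3
4. enqueue(59): size=3=cap → OVERFLOW (fail)
5. enqueue(28): size=3=cap → OVERFLOW (fail)
6. enqueue(6): size=3=cap → OVERFLOW (fail)
7. enqueue(24): size=3=cap → OVERFLOW (fail)
8. enqueue(31): size=3=cap → OVERFLOW (fail)
9. enqueue(53): size=3=cap → OVERFLOW (fail)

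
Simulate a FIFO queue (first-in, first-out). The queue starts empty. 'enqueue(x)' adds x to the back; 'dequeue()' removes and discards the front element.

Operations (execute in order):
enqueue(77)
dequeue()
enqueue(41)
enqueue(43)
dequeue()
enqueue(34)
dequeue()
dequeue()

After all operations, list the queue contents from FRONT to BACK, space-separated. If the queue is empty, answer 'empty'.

enqueue(77): [77]
dequeue(): []
enqueue(41): [41]
enqueue(43): [41, 43]
dequeue(): [43]
enqueue(34): [43, 34]
dequeue(): [34]
dequeue(): []

Answer: empty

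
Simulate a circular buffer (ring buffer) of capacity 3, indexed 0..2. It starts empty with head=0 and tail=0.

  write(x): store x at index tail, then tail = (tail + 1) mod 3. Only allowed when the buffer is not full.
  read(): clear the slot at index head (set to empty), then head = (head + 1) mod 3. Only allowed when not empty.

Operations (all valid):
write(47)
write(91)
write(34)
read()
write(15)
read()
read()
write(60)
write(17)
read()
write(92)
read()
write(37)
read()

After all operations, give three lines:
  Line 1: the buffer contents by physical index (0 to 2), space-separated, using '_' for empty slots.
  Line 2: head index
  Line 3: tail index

Answer: 92 37 _
0
2

Derivation:
write(47): buf=[47 _ _], head=0, tail=1, size=1
write(91): buf=[47 91 _], head=0, tail=2, size=2
write(34): buf=[47 91 34], head=0, tail=0, size=3
read(): buf=[_ 91 34], head=1, tail=0, size=2
write(15): buf=[15 91 34], head=1, tail=1, size=3
read(): buf=[15 _ 34], head=2, tail=1, size=2
read(): buf=[15 _ _], head=0, tail=1, size=1
write(60): buf=[15 60 _], head=0, tail=2, size=2
write(17): buf=[15 60 17], head=0, tail=0, size=3
read(): buf=[_ 60 17], head=1, tail=0, size=2
write(92): buf=[92 60 17], head=1, tail=1, size=3
read(): buf=[92 _ 17], head=2, tail=1, size=2
write(37): buf=[92 37 17], head=2, tail=2, size=3
read(): buf=[92 37 _], head=0, tail=2, size=2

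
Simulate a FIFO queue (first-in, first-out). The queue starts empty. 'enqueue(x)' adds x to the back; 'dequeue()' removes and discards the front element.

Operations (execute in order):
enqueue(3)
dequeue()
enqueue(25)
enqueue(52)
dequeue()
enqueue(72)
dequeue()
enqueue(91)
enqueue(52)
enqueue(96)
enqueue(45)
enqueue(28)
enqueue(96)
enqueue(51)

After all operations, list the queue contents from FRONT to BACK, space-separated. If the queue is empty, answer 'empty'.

Answer: 72 91 52 96 45 28 96 51

Derivation:
enqueue(3): [3]
dequeue(): []
enqueue(25): [25]
enqueue(52): [25, 52]
dequeue(): [52]
enqueue(72): [52, 72]
dequeue(): [72]
enqueue(91): [72, 91]
enqueue(52): [72, 91, 52]
enqueue(96): [72, 91, 52, 96]
enqueue(45): [72, 91, 52, 96, 45]
enqueue(28): [72, 91, 52, 96, 45, 28]
enqueue(96): [72, 91, 52, 96, 45, 28, 96]
enqueue(51): [72, 91, 52, 96, 45, 28, 96, 51]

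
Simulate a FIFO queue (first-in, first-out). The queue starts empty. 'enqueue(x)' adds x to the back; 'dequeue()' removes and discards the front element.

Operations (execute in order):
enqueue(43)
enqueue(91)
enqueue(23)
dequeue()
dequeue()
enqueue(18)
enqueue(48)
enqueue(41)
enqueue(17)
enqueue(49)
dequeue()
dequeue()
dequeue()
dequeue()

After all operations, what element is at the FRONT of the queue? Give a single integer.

Answer: 17

Derivation:
enqueue(43): queue = [43]
enqueue(91): queue = [43, 91]
enqueue(23): queue = [43, 91, 23]
dequeue(): queue = [91, 23]
dequeue(): queue = [23]
enqueue(18): queue = [23, 18]
enqueue(48): queue = [23, 18, 48]
enqueue(41): queue = [23, 18, 48, 41]
enqueue(17): queue = [23, 18, 48, 41, 17]
enqueue(49): queue = [23, 18, 48, 41, 17, 49]
dequeue(): queue = [18, 48, 41, 17, 49]
dequeue(): queue = [48, 41, 17, 49]
dequeue(): queue = [41, 17, 49]
dequeue(): queue = [17, 49]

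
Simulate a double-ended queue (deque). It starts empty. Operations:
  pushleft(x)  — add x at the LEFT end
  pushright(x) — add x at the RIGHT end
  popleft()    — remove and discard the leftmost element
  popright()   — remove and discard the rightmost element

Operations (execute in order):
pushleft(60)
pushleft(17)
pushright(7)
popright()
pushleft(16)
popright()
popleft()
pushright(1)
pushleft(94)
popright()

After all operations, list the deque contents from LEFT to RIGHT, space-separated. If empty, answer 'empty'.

pushleft(60): [60]
pushleft(17): [17, 60]
pushright(7): [17, 60, 7]
popright(): [17, 60]
pushleft(16): [16, 17, 60]
popright(): [16, 17]
popleft(): [17]
pushright(1): [17, 1]
pushleft(94): [94, 17, 1]
popright(): [94, 17]

Answer: 94 17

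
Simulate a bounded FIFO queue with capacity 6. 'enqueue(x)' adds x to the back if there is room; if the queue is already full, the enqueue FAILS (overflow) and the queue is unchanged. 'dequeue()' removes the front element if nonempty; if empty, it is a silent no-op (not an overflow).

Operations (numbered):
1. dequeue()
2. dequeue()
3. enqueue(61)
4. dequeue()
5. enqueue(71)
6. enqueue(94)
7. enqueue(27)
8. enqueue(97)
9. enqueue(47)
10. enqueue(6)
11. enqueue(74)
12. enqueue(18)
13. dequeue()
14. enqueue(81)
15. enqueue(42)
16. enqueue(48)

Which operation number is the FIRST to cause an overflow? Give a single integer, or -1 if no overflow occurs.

Answer: 11

Derivation:
1. dequeue(): empty, no-op, size=0
2. dequeue(): empty, no-op, size=0
3. enqueue(61): size=1
4. dequeue(): size=0
5. enqueue(71): size=1
6. enqueue(94): size=2
7. enqueue(27): size=3
8. enqueue(97): size=4
9. enqueue(47): size=5
10. enqueue(6): size=6
11. enqueue(74): size=6=cap → OVERFLOW (fail)
12. enqueue(18): size=6=cap → OVERFLOW (fail)
13. dequeue(): size=5
14. enqueue(81): size=6
15. enqueue(42): size=6=cap → OVERFLOW (fail)
16. enqueue(48): size=6=cap → OVERFLOW (fail)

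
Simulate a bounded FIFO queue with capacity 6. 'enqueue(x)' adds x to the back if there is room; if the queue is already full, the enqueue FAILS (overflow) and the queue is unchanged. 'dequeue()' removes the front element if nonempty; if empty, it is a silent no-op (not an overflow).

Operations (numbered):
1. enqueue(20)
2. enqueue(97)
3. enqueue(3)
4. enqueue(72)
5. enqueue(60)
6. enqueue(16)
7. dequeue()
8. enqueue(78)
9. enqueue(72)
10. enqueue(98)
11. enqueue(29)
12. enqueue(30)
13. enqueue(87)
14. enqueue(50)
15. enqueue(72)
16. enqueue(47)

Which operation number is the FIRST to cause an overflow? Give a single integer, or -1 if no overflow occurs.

1. enqueue(20): size=1
2. enqueue(97): size=2
3. enqueue(3): size=3
4. enqueue(72): size=4
5. enqueue(60): size=5
6. enqueue(16): size=6
7. dequeue(): size=5
8. enqueue(78): size=6
9. enqueue(72): size=6=cap → OVERFLOW (fail)
10. enqueue(98): size=6=cap → OVERFLOW (fail)
11. enqueue(29): size=6=cap → OVERFLOW (fail)
12. enqueue(30): size=6=cap → OVERFLOW (fail)
13. enqueue(87): size=6=cap → OVERFLOW (fail)
14. enqueue(50): size=6=cap → OVERFLOW (fail)
15. enqueue(72): size=6=cap → OVERFLOW (fail)
16. enqueue(47): size=6=cap → OVERFLOW (fail)

Answer: 9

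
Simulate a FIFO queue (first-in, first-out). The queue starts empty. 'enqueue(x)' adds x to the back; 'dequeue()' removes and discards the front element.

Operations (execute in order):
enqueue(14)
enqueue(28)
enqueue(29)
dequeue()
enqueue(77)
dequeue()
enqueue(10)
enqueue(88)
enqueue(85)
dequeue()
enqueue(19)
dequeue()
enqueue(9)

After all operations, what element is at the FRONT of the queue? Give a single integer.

Answer: 10

Derivation:
enqueue(14): queue = [14]
enqueue(28): queue = [14, 28]
enqueue(29): queue = [14, 28, 29]
dequeue(): queue = [28, 29]
enqueue(77): queue = [28, 29, 77]
dequeue(): queue = [29, 77]
enqueue(10): queue = [29, 77, 10]
enqueue(88): queue = [29, 77, 10, 88]
enqueue(85): queue = [29, 77, 10, 88, 85]
dequeue(): queue = [77, 10, 88, 85]
enqueue(19): queue = [77, 10, 88, 85, 19]
dequeue(): queue = [10, 88, 85, 19]
enqueue(9): queue = [10, 88, 85, 19, 9]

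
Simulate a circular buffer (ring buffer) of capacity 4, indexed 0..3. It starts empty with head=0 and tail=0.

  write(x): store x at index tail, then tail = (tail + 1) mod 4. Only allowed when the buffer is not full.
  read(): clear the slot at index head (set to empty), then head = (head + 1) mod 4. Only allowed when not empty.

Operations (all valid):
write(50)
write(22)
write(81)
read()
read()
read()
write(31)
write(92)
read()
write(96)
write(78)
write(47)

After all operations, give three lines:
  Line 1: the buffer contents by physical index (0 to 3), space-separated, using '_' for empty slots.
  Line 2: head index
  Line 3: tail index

Answer: 92 96 78 47
0
0

Derivation:
write(50): buf=[50 _ _ _], head=0, tail=1, size=1
write(22): buf=[50 22 _ _], head=0, tail=2, size=2
write(81): buf=[50 22 81 _], head=0, tail=3, size=3
read(): buf=[_ 22 81 _], head=1, tail=3, size=2
read(): buf=[_ _ 81 _], head=2, tail=3, size=1
read(): buf=[_ _ _ _], head=3, tail=3, size=0
write(31): buf=[_ _ _ 31], head=3, tail=0, size=1
write(92): buf=[92 _ _ 31], head=3, tail=1, size=2
read(): buf=[92 _ _ _], head=0, tail=1, size=1
write(96): buf=[92 96 _ _], head=0, tail=2, size=2
write(78): buf=[92 96 78 _], head=0, tail=3, size=3
write(47): buf=[92 96 78 47], head=0, tail=0, size=4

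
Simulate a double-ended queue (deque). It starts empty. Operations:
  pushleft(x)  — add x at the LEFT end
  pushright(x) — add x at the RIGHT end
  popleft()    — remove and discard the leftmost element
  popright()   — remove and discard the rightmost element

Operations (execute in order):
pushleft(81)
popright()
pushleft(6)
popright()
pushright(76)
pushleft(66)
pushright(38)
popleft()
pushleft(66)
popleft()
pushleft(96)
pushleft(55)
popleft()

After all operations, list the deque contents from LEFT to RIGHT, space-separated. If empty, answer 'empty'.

pushleft(81): [81]
popright(): []
pushleft(6): [6]
popright(): []
pushright(76): [76]
pushleft(66): [66, 76]
pushright(38): [66, 76, 38]
popleft(): [76, 38]
pushleft(66): [66, 76, 38]
popleft(): [76, 38]
pushleft(96): [96, 76, 38]
pushleft(55): [55, 96, 76, 38]
popleft(): [96, 76, 38]

Answer: 96 76 38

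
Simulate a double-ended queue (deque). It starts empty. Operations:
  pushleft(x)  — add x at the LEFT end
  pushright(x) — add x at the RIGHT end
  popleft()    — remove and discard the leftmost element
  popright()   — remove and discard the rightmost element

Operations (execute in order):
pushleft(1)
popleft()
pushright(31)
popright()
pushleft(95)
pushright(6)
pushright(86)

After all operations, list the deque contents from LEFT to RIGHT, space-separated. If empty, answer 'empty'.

Answer: 95 6 86

Derivation:
pushleft(1): [1]
popleft(): []
pushright(31): [31]
popright(): []
pushleft(95): [95]
pushright(6): [95, 6]
pushright(86): [95, 6, 86]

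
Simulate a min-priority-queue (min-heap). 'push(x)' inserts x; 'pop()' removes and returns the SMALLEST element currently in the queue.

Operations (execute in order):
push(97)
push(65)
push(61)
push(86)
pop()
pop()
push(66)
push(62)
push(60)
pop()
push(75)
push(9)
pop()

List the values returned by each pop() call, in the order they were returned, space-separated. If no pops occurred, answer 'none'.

push(97): heap contents = [97]
push(65): heap contents = [65, 97]
push(61): heap contents = [61, 65, 97]
push(86): heap contents = [61, 65, 86, 97]
pop() → 61: heap contents = [65, 86, 97]
pop() → 65: heap contents = [86, 97]
push(66): heap contents = [66, 86, 97]
push(62): heap contents = [62, 66, 86, 97]
push(60): heap contents = [60, 62, 66, 86, 97]
pop() → 60: heap contents = [62, 66, 86, 97]
push(75): heap contents = [62, 66, 75, 86, 97]
push(9): heap contents = [9, 62, 66, 75, 86, 97]
pop() → 9: heap contents = [62, 66, 75, 86, 97]

Answer: 61 65 60 9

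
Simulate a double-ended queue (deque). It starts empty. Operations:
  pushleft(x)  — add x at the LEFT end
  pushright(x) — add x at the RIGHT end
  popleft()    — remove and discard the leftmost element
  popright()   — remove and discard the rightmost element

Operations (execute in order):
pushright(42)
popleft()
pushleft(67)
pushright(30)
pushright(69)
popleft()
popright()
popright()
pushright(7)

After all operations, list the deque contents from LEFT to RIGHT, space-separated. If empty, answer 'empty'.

Answer: 7

Derivation:
pushright(42): [42]
popleft(): []
pushleft(67): [67]
pushright(30): [67, 30]
pushright(69): [67, 30, 69]
popleft(): [30, 69]
popright(): [30]
popright(): []
pushright(7): [7]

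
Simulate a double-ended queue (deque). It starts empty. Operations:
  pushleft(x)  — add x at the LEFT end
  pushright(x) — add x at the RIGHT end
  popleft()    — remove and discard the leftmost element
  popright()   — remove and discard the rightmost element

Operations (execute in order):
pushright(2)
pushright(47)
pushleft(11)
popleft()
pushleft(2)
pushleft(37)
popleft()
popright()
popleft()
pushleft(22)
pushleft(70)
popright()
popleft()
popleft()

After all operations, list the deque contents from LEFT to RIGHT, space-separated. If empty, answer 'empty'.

Answer: empty

Derivation:
pushright(2): [2]
pushright(47): [2, 47]
pushleft(11): [11, 2, 47]
popleft(): [2, 47]
pushleft(2): [2, 2, 47]
pushleft(37): [37, 2, 2, 47]
popleft(): [2, 2, 47]
popright(): [2, 2]
popleft(): [2]
pushleft(22): [22, 2]
pushleft(70): [70, 22, 2]
popright(): [70, 22]
popleft(): [22]
popleft(): []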